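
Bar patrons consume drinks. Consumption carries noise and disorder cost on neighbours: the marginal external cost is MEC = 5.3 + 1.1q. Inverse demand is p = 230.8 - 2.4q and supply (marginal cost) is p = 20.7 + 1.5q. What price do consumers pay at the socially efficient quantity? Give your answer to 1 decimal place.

Social marginal benefit = demand − MEC = 225.5 - 3.5q.
Set SMB = MC: 225.5 - 3.5q = 20.7 + 1.5q → q* = 40.9600.
Consumer price on the demand curve at q*: 230.8 − 2.4×40.9600 = 132.4960.

P = 132.5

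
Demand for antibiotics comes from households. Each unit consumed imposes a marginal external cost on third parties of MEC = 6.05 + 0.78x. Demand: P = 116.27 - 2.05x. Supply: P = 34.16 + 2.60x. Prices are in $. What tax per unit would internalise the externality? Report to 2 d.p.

tax = $16.98 per unit

Social marginal benefit = demand − MEC = 110.22 - 2.83x.
Set SMB = MC: 110.22 - 2.83x = 34.16 + 2.60x → x* = 14.0074.
The Pigouvian tax equals MEC at x*: 6.05 + 0.78×14.0074 = 16.9758.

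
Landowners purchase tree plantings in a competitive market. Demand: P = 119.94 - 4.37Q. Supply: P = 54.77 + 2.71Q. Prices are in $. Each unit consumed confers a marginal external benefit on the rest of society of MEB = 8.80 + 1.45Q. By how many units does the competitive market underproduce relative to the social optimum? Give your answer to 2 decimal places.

Market equilibrium (private): 54.77 + 2.71Q = 119.94 - 4.37Q → Q_m = 9.2048.
Social marginal benefit = demand + MEB = 128.74 - 2.92Q.
Set SMB = MC: 128.74 - 2.92Q = 54.77 + 2.71Q → Q* = 13.1385.
Gap = |9.2048 − 13.1385| = 3.9337.

3.93 units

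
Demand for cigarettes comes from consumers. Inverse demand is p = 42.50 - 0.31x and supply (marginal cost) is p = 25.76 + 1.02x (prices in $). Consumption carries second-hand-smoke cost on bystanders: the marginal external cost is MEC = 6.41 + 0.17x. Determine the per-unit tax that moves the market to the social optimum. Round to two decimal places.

tax = $7.58 per unit

Social marginal benefit = demand − MEC = 36.09 - 0.48x.
Set SMB = MC: 36.09 - 0.48x = 25.76 + 1.02x → x* = 6.8867.
The Pigouvian tax equals MEC at x*: 6.41 + 0.17×6.8867 = 7.5807.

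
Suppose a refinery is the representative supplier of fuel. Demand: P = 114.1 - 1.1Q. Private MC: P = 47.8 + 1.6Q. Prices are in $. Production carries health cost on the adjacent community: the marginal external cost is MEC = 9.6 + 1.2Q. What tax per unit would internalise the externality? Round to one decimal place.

tax = $27.0 per unit

Social marginal cost = private MC + MEC = 57.4 + 2.8Q.
Set SMC = demand: 57.4 + 2.8Q = 114.1 - 1.1Q → Q* = 14.5385.
The Pigouvian tax equals MEC at Q*: 9.6 + 1.2×14.5385 = 27.0462.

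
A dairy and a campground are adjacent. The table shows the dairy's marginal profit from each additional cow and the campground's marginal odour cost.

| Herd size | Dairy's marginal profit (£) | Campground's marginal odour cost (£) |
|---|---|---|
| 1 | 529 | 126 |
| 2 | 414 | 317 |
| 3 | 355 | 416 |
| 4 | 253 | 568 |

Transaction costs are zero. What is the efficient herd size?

2

Bargaining reaches the level where marginal profit last exceeds marginal odour cost.
That holds through level 2 (414 ≥ 317) but not at 3 (355 < 416).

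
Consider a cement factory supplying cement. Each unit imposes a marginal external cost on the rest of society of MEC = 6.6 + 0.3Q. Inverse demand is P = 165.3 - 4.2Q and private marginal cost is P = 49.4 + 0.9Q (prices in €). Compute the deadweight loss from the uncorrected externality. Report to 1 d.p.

DWL = €16.7

Market equilibrium (private): 49.4 + 0.9Q = 165.3 - 4.2Q → Q_m = 22.7255.
Social marginal cost = private MC + MEC = 56.0 + 1.2Q.
Set SMC = demand: 56.0 + 1.2Q = 165.3 - 4.2Q → Q* = 20.2407.
Height of the DWL triangle at Q_m is SMC(Q_m) − demand(Q_m) = MEC(Q_m) = 13.4176.
DWL = ½ × 2.4848 × 13.4176 = 16.6700.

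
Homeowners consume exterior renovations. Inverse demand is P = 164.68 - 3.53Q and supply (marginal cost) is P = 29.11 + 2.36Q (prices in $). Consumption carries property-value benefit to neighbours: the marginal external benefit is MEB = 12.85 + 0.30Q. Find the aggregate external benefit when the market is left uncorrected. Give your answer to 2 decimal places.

Market equilibrium (private): 29.11 + 2.36Q = 164.68 - 3.53Q → Q_m = 23.0170.
Total external benefit = ∫₀^{Q_m} (12.85 + 0.30Q) dQ = 12.85×23.0170 + ½×0.30×23.0170² = 375.2358.

$375.24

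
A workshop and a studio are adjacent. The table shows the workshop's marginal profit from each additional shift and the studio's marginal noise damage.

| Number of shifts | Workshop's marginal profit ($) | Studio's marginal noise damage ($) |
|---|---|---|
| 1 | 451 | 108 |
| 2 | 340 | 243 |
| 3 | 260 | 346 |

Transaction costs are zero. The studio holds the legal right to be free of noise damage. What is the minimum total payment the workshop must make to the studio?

$351

Efficient level: marginal profit ≥ marginal noise damage through level 2, so k* = 2.
With the studio holding the right, the workshop must at least compensate total damage at k*: 108 + 243 = 351.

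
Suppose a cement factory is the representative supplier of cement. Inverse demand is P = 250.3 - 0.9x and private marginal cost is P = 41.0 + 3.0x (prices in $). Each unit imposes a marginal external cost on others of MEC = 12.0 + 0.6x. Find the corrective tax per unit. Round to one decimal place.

Social marginal cost = private MC + MEC = 53.0 + 3.6x.
Set SMC = demand: 53.0 + 3.6x = 250.3 - 0.9x → x* = 43.8444.
The Pigouvian tax equals MEC at x*: 12.0 + 0.6×43.8444 = 38.3066.

tax = $38.3 per unit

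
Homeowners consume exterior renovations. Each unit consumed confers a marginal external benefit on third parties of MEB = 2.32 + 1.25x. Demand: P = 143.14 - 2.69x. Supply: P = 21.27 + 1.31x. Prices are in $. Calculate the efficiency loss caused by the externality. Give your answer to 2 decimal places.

DWL = $296.82

Market equilibrium (private): 21.27 + 1.31x = 143.14 - 2.69x → x_m = 30.4675.
Social marginal benefit = demand + MEB = 145.46 - 1.44x.
Set SMB = MC: 145.46 - 1.44x = 21.27 + 1.31x → x* = 45.1600.
Between x* and x_m the wedge SMB − MC runs linearly from 0 to MEB(x_m), so the loss is a triangle.
DWL = ½ × 14.6925 × 40.4044 = 296.8208.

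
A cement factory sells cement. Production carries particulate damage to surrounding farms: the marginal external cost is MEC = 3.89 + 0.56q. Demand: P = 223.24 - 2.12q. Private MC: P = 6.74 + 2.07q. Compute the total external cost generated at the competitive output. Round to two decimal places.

Market equilibrium (private): 6.74 + 2.07q = 223.24 - 2.12q → q_m = 51.6706.
Total external cost = ∫₀^{q_m} (3.89 + 0.56q) dq = 3.89×51.6706 + ½×0.56×51.6706² = 948.5569.

948.56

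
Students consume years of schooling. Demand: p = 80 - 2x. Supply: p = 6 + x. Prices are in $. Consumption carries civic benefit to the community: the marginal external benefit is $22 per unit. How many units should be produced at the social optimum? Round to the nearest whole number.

x* = 32

Social marginal benefit = demand + MEB = 102 - 2x.
Set SMB = MC: 102 - 2x = 6 + x → x* = 32.0000.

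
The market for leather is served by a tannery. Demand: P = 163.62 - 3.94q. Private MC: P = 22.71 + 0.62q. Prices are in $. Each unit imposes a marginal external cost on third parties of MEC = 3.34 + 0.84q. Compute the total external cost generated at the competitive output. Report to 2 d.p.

$504.26

Market equilibrium (private): 22.71 + 0.62q = 163.62 - 3.94q → q_m = 30.9013.
Total external cost = ∫₀^{q_m} (3.34 + 0.84q) dq = 3.34×30.9013 + ½×0.84×30.9013² = 504.2643.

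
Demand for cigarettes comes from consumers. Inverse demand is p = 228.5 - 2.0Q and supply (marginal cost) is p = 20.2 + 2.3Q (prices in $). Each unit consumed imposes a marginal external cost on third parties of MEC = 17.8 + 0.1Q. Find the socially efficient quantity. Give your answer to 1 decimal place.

Q* = 43.3

Social marginal benefit = demand − MEC = 210.7 - 2.1Q.
Set SMB = MC: 210.7 - 2.1Q = 20.2 + 2.3Q → Q* = 43.2955.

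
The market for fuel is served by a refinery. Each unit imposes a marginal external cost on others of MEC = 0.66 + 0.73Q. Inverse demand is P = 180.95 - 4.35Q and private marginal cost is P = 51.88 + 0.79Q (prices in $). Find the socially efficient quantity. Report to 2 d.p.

Social marginal cost = private MC + MEC = 52.54 + 1.52Q.
Set SMC = demand: 52.54 + 1.52Q = 180.95 - 4.35Q → Q* = 21.8756.

Q* = 21.88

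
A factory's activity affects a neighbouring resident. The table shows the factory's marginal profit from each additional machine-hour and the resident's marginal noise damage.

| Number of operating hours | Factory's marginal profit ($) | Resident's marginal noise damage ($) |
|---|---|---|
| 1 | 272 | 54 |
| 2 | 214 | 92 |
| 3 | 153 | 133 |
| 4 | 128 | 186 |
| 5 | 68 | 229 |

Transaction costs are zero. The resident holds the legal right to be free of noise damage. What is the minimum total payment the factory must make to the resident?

Efficient level: marginal profit ≥ marginal noise damage through level 3, so k* = 3.
With the resident holding the right, the factory must at least compensate total damage at k*: 54 + 92 + 133 = 279.

$279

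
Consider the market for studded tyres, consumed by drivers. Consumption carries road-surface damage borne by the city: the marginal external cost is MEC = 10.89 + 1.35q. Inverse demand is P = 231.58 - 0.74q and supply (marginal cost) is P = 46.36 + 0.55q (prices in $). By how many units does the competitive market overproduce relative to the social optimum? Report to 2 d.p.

77.55 units

Market equilibrium (private): 46.36 + 0.55q = 231.58 - 0.74q → q_m = 143.5814.
Social marginal benefit = demand − MEC = 220.69 - 2.09q.
Set SMB = MC: 220.69 - 2.09q = 46.36 + 0.55q → q* = 66.0341.
Gap = |143.5814 − 66.0341| = 77.5473.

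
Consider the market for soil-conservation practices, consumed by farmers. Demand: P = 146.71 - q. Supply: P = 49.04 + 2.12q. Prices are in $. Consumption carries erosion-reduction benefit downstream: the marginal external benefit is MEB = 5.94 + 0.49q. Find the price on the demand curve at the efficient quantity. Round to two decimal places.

P = $107.31

Social marginal benefit = demand + MEB = 152.65 - 0.51q.
Set SMB = MC: 152.65 - 0.51q = 49.04 + 2.12q → q* = 39.3954.
Consumer price on the demand curve at q*: 146.71 − 1.00×39.3954 = 107.3146.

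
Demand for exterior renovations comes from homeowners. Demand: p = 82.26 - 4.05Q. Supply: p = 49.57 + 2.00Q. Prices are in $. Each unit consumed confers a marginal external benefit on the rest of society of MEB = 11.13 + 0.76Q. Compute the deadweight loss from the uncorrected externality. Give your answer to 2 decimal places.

DWL = $21.94

Market equilibrium (private): 49.57 + 2.00Q = 82.26 - 4.05Q → Q_m = 5.4033.
Social marginal benefit = demand + MEB = 93.39 - 3.29Q.
Set SMB = MC: 93.39 - 3.29Q = 49.57 + 2.00Q → Q* = 8.2836.
The loss is the area between SMB and MC from Q* to Q_m; with linear curves that's a triangle of height MEB(Q_m).
DWL = ½ × 2.8803 × 15.2365 = 21.9428.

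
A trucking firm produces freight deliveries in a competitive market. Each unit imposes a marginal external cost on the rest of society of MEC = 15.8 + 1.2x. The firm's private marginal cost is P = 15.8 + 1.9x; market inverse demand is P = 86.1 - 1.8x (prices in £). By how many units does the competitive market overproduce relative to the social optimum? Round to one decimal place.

7.9 units

Market equilibrium (private): 15.8 + 1.9x = 86.1 - 1.8x → x_m = 19.0000.
Social marginal cost = private MC + MEC = 31.6 + 3.1x.
Set SMC = demand: 31.6 + 3.1x = 86.1 - 1.8x → x* = 11.1224.
Gap = |19.0000 − 11.1224| = 7.8776.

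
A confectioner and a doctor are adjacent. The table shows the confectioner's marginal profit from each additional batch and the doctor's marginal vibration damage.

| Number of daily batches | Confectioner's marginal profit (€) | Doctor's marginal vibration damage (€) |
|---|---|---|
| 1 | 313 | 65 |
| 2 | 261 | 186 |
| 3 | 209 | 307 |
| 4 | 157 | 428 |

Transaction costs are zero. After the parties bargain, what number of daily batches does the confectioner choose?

2

Bargaining reaches the level where marginal profit last exceeds marginal vibration damage.
That holds through level 2 (261 ≥ 186) but not at 3 (209 < 307).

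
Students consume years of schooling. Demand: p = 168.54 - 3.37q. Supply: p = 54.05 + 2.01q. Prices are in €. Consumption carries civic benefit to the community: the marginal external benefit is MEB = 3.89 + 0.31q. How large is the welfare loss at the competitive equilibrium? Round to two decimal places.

Market equilibrium (private): 54.05 + 2.01q = 168.54 - 3.37q → q_m = 21.2807.
Social marginal benefit = demand + MEB = 172.43 - 3.06q.
Set SMB = MC: 172.43 - 3.06q = 54.05 + 2.01q → q* = 23.3491.
The welfare-loss triangle has base |q_m − q*| and height MEB(q_m) (the vertical gap between SMB and MC is zero at q* and MEB at q_m).
DWL = ½ × 2.0684 × 10.4870 = 10.8457.

DWL = €10.85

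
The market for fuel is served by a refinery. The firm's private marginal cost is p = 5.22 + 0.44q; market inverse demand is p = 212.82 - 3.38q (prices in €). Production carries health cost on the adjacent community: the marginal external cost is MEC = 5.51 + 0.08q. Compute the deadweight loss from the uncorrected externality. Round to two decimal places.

DWL = €12.46

Market equilibrium (private): 5.22 + 0.44q = 212.82 - 3.38q → q_m = 54.3455.
Social marginal cost = private MC + MEC = 10.73 + 0.52q.
Set SMC = demand: 10.73 + 0.52q = 212.82 - 3.38q → q* = 51.8179.
Between q* and q_m the wedge SMC − demand runs linearly from 0 to MEC(q_m), so the loss is a triangle.
DWL = ½ × 2.5276 × 9.8576 = 12.4580.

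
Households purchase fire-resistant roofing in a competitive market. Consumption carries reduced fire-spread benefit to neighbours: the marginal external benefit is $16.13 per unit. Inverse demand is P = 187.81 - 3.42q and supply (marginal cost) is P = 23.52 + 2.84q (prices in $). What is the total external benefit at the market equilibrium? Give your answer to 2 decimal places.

Market equilibrium (private): 23.52 + 2.84q = 187.81 - 3.42q → q_m = 26.2444.
Total external benefit = MEB × q_m = 16.13 × 26.2444 = 423.3222.

$423.32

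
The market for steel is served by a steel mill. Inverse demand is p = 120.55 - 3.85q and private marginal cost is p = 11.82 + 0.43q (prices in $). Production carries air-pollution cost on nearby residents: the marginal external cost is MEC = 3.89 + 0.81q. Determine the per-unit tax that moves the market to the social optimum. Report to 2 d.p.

Social marginal cost = private MC + MEC = 15.71 + 1.24q.
Set SMC = demand: 15.71 + 1.24q = 120.55 - 3.85q → q* = 20.5972.
The Pigouvian tax equals MEC at q*: 3.89 + 0.81×20.5972 = 20.5737.

tax = $20.57 per unit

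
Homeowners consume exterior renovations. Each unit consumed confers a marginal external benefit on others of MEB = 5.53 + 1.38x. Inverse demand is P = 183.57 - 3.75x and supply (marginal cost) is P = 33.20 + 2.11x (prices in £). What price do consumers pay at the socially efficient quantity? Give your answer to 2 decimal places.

P = £53.07

Social marginal benefit = demand + MEB = 189.10 - 2.37x.
Set SMB = MC: 189.10 - 2.37x = 33.20 + 2.11x → x* = 34.7991.
Consumer price on the demand curve at x*: 183.57 − 3.75×34.7991 = 53.0734.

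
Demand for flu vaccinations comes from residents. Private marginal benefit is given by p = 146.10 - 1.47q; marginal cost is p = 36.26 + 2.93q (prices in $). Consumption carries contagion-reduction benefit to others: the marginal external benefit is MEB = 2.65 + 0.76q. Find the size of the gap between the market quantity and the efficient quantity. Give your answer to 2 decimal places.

Market equilibrium (private): 36.26 + 2.93q = 146.10 - 1.47q → q_m = 24.9636.
Social marginal benefit = demand + MEB = 148.75 - 0.71q.
Set SMB = MC: 148.75 - 0.71q = 36.26 + 2.93q → q* = 30.9038.
Gap = |24.9636 − 30.9038| = 5.9402.

5.94 units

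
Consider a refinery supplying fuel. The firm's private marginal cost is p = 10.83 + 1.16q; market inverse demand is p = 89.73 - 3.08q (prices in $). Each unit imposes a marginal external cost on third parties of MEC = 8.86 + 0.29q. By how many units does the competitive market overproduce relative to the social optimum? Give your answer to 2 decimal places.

Market equilibrium (private): 10.83 + 1.16q = 89.73 - 3.08q → q_m = 18.6085.
Social marginal cost = private MC + MEC = 19.69 + 1.45q.
Set SMC = demand: 19.69 + 1.45q = 89.73 - 3.08q → q* = 15.4614.
Gap = |18.6085 − 15.4614| = 3.1471.

3.15 units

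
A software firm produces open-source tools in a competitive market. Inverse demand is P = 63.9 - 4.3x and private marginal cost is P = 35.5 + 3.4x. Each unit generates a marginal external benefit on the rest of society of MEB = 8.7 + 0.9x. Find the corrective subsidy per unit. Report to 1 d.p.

Social marginal cost = private MC − MEB = 26.8 + 2.5x.
Set SMC = demand: 26.8 + 2.5x = 63.9 - 4.3x → x* = 5.4559.
The Pigouvian subsidy equals MEB at x*: 8.7 + 0.9×5.4559 = 13.6103.

subsidy = 13.6 per unit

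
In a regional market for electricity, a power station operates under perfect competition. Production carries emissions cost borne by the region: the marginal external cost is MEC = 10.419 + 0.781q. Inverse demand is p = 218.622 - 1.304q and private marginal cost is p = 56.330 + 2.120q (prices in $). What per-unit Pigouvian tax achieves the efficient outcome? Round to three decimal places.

Social marginal cost = private MC + MEC = 66.749 + 2.901q.
Set SMC = demand: 66.749 + 2.901q = 218.622 - 1.304q → q* = 36.1172.
The Pigouvian tax equals MEC at q*: 10.419 + 0.781×36.1172 = 38.6265.

tax = $38.627 per unit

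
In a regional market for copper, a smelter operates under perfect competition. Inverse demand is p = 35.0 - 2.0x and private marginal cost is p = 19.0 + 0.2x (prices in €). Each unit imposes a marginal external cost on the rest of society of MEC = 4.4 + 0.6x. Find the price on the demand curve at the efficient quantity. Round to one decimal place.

Social marginal cost = private MC + MEC = 23.4 + 0.8x.
Set SMC = demand: 23.4 + 0.8x = 35.0 - 2.0x → x* = 4.1429.
Consumer price on the demand curve at x*: 35.0 − 2.0×4.1429 = 26.7142.

P = €26.7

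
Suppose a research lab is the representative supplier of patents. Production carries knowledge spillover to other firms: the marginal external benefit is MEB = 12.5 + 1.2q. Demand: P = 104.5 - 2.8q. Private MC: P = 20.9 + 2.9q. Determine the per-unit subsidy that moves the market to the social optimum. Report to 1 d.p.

subsidy = 38.1 per unit

Social marginal cost = private MC − MEB = 8.4 + 1.7q.
Set SMC = demand: 8.4 + 1.7q = 104.5 - 2.8q → q* = 21.3556.
The Pigouvian subsidy equals MEB at q*: 12.5 + 1.2×21.3556 = 38.1267.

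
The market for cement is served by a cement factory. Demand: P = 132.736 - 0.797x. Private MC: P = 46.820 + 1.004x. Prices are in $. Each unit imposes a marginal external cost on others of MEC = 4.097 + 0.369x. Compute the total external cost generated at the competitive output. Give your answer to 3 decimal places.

Market equilibrium (private): 46.820 + 1.004x = 132.736 - 0.797x → x_m = 47.7046.
Total external cost = ∫₀^{x_m} (4.097 + 0.369x) dx = 4.097×47.7046 + ½×0.369×47.7046² = 615.3177.

$615.318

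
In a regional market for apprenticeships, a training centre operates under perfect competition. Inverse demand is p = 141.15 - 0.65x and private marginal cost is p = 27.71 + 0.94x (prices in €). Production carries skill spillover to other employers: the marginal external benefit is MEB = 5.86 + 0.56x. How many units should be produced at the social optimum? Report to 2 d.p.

Social marginal cost = private MC − MEB = 21.85 + 0.38x.
Set SMC = demand: 21.85 + 0.38x = 141.15 - 0.65x → x* = 115.8252.

x* = 115.83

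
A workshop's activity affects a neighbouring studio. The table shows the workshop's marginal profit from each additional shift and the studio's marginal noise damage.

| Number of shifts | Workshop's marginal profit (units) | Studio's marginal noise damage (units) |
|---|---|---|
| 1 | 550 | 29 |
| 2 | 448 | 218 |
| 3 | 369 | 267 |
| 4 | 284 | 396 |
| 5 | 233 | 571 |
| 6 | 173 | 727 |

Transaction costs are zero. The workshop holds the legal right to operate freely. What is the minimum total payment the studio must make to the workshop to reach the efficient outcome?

Left alone the workshop would choose level 6 (marginal profit stays positive).
Efficient level: k* = 3 (marginal profit ≥ marginal noise damage through 3).
The studio must at least cover the workshop's forgone profit from cutting 6→3: 284 + 233 + 173 = 690.

690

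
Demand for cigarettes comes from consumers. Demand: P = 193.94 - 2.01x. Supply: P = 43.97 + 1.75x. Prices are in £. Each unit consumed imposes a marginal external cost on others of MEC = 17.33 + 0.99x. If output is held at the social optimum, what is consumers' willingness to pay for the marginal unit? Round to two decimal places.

P = £137.81

Social marginal benefit = demand − MEC = 176.61 - 3.00x.
Set SMB = MC: 176.61 - 3.00x = 43.97 + 1.75x → x* = 27.9242.
Consumer price on the demand curve at x*: 193.94 − 2.01×27.9242 = 137.8124.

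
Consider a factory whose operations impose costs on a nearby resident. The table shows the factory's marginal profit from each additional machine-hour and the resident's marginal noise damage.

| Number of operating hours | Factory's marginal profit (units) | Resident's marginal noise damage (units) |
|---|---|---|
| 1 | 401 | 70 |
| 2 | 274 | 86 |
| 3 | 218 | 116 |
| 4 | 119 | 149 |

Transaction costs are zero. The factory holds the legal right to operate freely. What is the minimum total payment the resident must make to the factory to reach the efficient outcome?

Left alone the factory would choose level 4 (marginal profit stays positive).
Efficient level: k* = 3 (marginal profit ≥ marginal noise damage through 3).
The resident must at least cover the factory's forgone profit from cutting 4→3: 119 = 119.

119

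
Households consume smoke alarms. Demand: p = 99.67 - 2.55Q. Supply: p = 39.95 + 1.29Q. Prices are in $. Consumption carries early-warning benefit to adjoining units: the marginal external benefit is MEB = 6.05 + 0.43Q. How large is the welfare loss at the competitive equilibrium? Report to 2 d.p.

DWL = $23.79

Market equilibrium (private): 39.95 + 1.29Q = 99.67 - 2.55Q → Q_m = 15.5521.
Social marginal benefit = demand + MEB = 105.72 - 2.12Q.
Set SMB = MC: 105.72 - 2.12Q = 39.95 + 1.29Q → Q* = 19.2874.
Between Q* and Q_m the wedge SMB − MC runs linearly from 0 to MEB(Q_m), so the loss is a triangle.
DWL = ½ × 3.7353 × 12.7374 = 23.7890.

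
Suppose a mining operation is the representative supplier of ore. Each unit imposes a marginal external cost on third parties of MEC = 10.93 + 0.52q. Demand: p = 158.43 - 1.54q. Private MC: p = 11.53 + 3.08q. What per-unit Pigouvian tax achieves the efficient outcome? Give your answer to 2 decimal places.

Social marginal cost = private MC + MEC = 22.46 + 3.60q.
Set SMC = demand: 22.46 + 3.60q = 158.43 - 1.54q → q* = 26.4533.
The Pigouvian tax equals MEC at q*: 10.93 + 0.52×26.4533 = 24.6857.

tax = 24.69 per unit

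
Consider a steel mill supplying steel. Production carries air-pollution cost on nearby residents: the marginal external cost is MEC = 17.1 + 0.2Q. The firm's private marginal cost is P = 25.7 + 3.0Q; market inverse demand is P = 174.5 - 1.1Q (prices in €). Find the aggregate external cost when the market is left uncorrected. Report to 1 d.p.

Market equilibrium (private): 25.7 + 3.0Q = 174.5 - 1.1Q → Q_m = 36.2927.
Total external cost = ∫₀^{Q_m} (17.1 + 0.2Q) dQ = 17.1×36.2927 + ½×0.2×36.2927² = 752.3212.

€752.3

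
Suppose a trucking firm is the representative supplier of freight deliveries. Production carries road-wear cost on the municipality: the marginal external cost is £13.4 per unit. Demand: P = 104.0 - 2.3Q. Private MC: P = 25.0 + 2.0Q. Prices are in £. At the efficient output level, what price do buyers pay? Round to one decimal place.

P = £68.9

Social marginal cost = private MC + MEC = 38.4 + 2.0Q.
Set SMC = demand: 38.4 + 2.0Q = 104.0 - 2.3Q → Q* = 15.2558.
Consumer price on the demand curve at Q*: 104.0 − 2.3×15.2558 = 68.9117.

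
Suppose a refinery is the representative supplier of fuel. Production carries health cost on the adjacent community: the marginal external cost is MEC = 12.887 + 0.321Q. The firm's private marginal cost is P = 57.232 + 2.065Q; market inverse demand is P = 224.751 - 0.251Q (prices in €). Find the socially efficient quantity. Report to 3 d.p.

Social marginal cost = private MC + MEC = 70.119 + 2.386Q.
Set SMC = demand: 70.119 + 2.386Q = 224.751 - 0.251Q → Q* = 58.6394.

Q* = 58.639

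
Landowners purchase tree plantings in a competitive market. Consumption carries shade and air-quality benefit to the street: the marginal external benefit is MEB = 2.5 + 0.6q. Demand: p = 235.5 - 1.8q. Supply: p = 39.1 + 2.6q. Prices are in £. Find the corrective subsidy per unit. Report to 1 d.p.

Social marginal benefit = demand + MEB = 238.0 - 1.2q.
Set SMB = MC: 238.0 - 1.2q = 39.1 + 2.6q → q* = 52.3421.
The Pigouvian subsidy equals MEB at q*: 2.5 + 0.6×52.3421 = 33.9053.

subsidy = £33.9 per unit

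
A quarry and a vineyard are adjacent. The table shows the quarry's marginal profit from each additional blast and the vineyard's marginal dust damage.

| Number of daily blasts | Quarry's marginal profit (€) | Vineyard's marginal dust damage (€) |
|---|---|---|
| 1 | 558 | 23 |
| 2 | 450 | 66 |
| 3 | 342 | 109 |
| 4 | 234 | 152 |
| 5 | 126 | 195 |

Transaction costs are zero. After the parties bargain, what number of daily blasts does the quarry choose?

4

Bargaining reaches the level where marginal profit last exceeds marginal dust damage.
That holds through level 4 (234 ≥ 152) but not at 5 (126 < 195).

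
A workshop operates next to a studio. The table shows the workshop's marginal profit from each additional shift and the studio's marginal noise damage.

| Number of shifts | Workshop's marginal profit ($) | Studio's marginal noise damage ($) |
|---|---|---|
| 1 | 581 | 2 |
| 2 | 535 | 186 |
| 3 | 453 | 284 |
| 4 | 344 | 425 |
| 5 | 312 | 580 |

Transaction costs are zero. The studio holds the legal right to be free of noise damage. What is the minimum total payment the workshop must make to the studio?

Efficient level: marginal profit ≥ marginal noise damage through level 3, so k* = 3.
With the studio holding the right, the workshop must at least compensate total damage at k*: 2 + 186 + 284 = 472.

$472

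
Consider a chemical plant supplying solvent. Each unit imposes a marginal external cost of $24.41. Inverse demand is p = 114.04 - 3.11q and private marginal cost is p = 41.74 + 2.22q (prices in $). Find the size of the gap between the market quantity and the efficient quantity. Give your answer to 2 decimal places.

Market equilibrium (private): 41.74 + 2.22q = 114.04 - 3.11q → q_m = 13.5647.
Social marginal cost = private MC + MEC = 66.15 + 2.22q.
Set SMC = demand: 66.15 + 2.22q = 114.04 - 3.11q → q* = 8.9850.
Gap = |13.5647 − 8.9850| = 4.5797.

4.58 units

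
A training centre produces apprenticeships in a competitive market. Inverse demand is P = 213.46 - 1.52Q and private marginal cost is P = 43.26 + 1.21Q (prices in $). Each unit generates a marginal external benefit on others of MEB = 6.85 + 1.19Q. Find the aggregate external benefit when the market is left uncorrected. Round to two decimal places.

$2739.71

Market equilibrium (private): 43.26 + 1.21Q = 213.46 - 1.52Q → Q_m = 62.3443.
Total external benefit = ∫₀^{Q_m} (6.85 + 1.19Q) dQ = 6.85×62.3443 + ½×1.19×62.3443² = 2739.7114.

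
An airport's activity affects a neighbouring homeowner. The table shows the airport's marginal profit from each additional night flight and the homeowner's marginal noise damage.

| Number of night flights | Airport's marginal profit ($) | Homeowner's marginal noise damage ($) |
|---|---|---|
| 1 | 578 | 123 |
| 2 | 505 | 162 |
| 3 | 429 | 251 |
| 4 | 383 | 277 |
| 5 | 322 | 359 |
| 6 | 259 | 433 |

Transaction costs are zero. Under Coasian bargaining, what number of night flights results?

4

Bargaining reaches the level where marginal profit last exceeds marginal noise damage.
That holds through level 4 (383 ≥ 277) but not at 5 (322 < 359).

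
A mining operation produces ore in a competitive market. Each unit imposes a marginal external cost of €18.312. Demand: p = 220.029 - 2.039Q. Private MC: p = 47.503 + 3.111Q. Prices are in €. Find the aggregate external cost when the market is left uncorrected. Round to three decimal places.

€613.456

Market equilibrium (private): 47.503 + 3.111Q = 220.029 - 2.039Q → Q_m = 33.5002.
Total external cost = MEC × Q_m = 18.312 × 33.5002 = 613.4557.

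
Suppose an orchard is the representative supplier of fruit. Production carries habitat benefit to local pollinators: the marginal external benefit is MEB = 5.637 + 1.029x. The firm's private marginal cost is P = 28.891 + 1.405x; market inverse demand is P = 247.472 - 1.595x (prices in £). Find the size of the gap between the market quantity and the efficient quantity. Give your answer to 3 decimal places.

40.898 units

Market equilibrium (private): 28.891 + 1.405x = 247.472 - 1.595x → x_m = 72.8603.
Social marginal cost = private MC − MEB = 23.254 + 0.376x.
Set SMC = demand: 23.254 + 0.376x = 247.472 - 1.595x → x* = 113.7585.
Gap = |72.8603 − 113.7585| = 40.8982.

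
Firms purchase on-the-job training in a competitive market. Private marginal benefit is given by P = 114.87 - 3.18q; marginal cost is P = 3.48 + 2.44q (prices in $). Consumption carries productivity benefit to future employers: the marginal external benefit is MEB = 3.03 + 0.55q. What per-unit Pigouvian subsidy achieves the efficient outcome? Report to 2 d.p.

Social marginal benefit = demand + MEB = 117.90 - 2.63q.
Set SMB = MC: 117.90 - 2.63q = 3.48 + 2.44q → q* = 22.5680.
The Pigouvian subsidy equals MEB at q*: 3.03 + 0.55×22.5680 = 15.4424.

subsidy = $15.44 per unit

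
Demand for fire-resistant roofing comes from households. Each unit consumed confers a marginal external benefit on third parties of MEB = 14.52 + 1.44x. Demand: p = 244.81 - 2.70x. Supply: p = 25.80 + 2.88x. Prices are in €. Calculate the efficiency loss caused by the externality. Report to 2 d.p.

DWL = €609.48

Market equilibrium (private): 25.80 + 2.88x = 244.81 - 2.70x → x_m = 39.2491.
Social marginal benefit = demand + MEB = 259.33 - 1.26x.
Set SMB = MC: 259.33 - 1.26x = 25.80 + 2.88x → x* = 56.4082.
Between x* and x_m the wedge SMB − MC runs linearly from 0 to MEB(x_m), so the loss is a triangle.
DWL = ½ × 17.1591 × 71.0387 = 609.4801.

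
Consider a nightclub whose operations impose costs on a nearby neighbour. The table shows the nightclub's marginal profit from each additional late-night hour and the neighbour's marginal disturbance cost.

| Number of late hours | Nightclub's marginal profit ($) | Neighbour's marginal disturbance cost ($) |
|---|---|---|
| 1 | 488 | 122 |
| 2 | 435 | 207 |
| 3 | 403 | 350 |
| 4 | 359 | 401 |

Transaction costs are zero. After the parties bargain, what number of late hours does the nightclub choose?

Bargaining reaches the level where marginal profit last exceeds marginal disturbance cost.
That holds through level 3 (403 ≥ 350) but not at 4 (359 < 401).

3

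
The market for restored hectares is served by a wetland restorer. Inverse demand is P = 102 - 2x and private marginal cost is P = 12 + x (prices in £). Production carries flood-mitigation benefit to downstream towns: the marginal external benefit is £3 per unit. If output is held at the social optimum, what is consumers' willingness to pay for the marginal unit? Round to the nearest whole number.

P = £40

Social marginal cost = private MC − MEB = 9 + x.
Set SMC = demand: 9 + x = 102 - 2x → x* = 31.0000.
Consumer price on the demand curve at x*: 102 − 2×31.0000 = 40.0000.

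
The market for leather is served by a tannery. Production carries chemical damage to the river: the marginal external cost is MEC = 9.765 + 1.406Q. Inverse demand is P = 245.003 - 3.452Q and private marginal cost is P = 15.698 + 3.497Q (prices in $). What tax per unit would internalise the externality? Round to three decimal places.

tax = $46.710 per unit

Social marginal cost = private MC + MEC = 25.463 + 4.903Q.
Set SMC = demand: 25.463 + 4.903Q = 245.003 - 3.452Q → Q* = 26.2765.
The Pigouvian tax equals MEC at Q*: 9.765 + 1.406×26.2765 = 46.7098.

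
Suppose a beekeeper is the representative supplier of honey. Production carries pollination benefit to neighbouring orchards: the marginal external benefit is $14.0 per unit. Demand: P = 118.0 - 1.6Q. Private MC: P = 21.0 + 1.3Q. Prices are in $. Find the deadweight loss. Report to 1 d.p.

DWL = $33.8

Market equilibrium (private): 21.0 + 1.3Q = 118.0 - 1.6Q → Q_m = 33.4483.
Social marginal cost = private MC − MEB = 7.0 + 1.3Q.
Set SMC = demand: 7.0 + 1.3Q = 118.0 - 1.6Q → Q* = 38.2759.
The welfare-loss triangle has base |Q_m − Q*| and height MEB(Q_m) (the vertical gap between SMC and demand is zero at Q* and MEB at Q_m).
DWL = ½ × 4.8276 × 14.0000 = 33.7932.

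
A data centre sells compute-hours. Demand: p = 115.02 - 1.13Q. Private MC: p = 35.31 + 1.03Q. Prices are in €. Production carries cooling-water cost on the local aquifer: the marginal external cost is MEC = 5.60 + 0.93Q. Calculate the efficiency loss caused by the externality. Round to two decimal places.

DWL = €257.86

Market equilibrium (private): 35.31 + 1.03Q = 115.02 - 1.13Q → Q_m = 36.9028.
Social marginal cost = private MC + MEC = 40.91 + 1.96Q.
Set SMC = demand: 40.91 + 1.96Q = 115.02 - 1.13Q → Q* = 23.9838.
Height of the DWL triangle at Q_m is SMC(Q_m) − demand(Q_m) = MEC(Q_m) = 39.9196.
DWL = ½ × 12.9190 × 39.9196 = 257.8607.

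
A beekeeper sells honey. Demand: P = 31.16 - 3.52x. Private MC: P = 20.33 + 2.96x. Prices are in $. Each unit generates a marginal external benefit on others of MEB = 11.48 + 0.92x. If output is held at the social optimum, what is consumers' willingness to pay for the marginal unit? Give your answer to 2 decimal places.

Social marginal cost = private MC − MEB = 8.85 + 2.04x.
Set SMC = demand: 8.85 + 2.04x = 31.16 - 3.52x → x* = 4.0126.
Consumer price on the demand curve at x*: 31.16 − 3.52×4.0126 = 17.0356.

P = $17.04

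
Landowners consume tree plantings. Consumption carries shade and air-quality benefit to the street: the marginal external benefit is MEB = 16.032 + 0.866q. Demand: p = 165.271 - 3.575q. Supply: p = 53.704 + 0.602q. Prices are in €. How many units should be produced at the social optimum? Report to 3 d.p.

Social marginal benefit = demand + MEB = 181.303 - 2.709q.
Set SMB = MC: 181.303 - 2.709q = 53.704 + 0.602q → q* = 38.5379.

q* = 38.538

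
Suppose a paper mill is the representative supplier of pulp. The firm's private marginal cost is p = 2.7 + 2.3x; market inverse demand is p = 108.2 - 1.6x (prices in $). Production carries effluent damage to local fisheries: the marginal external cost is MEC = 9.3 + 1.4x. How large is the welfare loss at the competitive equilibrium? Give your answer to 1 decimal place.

Market equilibrium (private): 2.7 + 2.3x = 108.2 - 1.6x → x_m = 27.0513.
Social marginal cost = private MC + MEC = 12.0 + 3.7x.
Set SMC = demand: 12.0 + 3.7x = 108.2 - 1.6x → x* = 18.1509.
The welfare-loss triangle has base |x_m − x*| and height MEC(x_m) (the vertical gap between SMC and demand is zero at x* and MEC at x_m).
DWL = ½ × 8.9004 × 47.1718 = 209.9239.

DWL = $209.9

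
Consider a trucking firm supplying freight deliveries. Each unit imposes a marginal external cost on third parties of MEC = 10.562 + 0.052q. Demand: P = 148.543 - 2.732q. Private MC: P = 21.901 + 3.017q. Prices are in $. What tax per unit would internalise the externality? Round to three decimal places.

Social marginal cost = private MC + MEC = 32.463 + 3.069q.
Set SMC = demand: 32.463 + 3.069q = 148.543 - 2.732q → q* = 20.0103.
The Pigouvian tax equals MEC at q*: 10.562 + 0.052×20.0103 = 11.6025.

tax = $11.603 per unit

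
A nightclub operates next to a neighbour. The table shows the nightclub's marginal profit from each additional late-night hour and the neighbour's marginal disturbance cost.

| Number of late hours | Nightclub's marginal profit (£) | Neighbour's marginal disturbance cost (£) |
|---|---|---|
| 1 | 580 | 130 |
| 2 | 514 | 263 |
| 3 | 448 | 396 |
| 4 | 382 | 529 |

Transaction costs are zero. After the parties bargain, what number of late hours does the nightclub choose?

Bargaining reaches the level where marginal profit last exceeds marginal disturbance cost.
That holds through level 3 (448 ≥ 396) but not at 4 (382 < 529).

3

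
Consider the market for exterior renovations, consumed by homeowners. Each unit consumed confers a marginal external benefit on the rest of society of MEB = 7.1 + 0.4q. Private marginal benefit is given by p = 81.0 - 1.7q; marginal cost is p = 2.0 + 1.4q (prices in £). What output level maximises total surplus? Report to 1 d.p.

Social marginal benefit = demand + MEB = 88.1 - 1.3q.
Set SMB = MC: 88.1 - 1.3q = 2.0 + 1.4q → q* = 31.8889.

q* = 31.9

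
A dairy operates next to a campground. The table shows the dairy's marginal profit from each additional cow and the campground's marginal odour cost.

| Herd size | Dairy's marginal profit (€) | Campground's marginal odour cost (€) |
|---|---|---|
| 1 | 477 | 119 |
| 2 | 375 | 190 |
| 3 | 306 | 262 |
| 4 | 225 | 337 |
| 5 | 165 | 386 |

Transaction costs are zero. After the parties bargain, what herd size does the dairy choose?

3

Bargaining reaches the level where marginal profit last exceeds marginal odour cost.
That holds through level 3 (306 ≥ 262) but not at 4 (225 < 337).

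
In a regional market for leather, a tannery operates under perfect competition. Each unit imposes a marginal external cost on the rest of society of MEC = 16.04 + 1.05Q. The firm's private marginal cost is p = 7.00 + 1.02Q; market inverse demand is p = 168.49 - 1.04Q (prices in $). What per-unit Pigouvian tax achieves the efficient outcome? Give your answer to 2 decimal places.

tax = $65.15 per unit

Social marginal cost = private MC + MEC = 23.04 + 2.07Q.
Set SMC = demand: 23.04 + 2.07Q = 168.49 - 1.04Q → Q* = 46.7685.
The Pigouvian tax equals MEC at Q*: 16.04 + 1.05×46.7685 = 65.1469.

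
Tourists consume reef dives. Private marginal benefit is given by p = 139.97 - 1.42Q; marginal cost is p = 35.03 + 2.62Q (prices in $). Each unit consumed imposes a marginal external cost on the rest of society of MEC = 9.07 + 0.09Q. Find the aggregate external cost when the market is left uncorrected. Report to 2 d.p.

$265.96

Market equilibrium (private): 35.03 + 2.62Q = 139.97 - 1.42Q → Q_m = 25.9752.
Total external cost = ∫₀^{Q_m} (9.07 + 0.09Q) dQ = 9.07×25.9752 + ½×0.09×25.9752² = 265.9571.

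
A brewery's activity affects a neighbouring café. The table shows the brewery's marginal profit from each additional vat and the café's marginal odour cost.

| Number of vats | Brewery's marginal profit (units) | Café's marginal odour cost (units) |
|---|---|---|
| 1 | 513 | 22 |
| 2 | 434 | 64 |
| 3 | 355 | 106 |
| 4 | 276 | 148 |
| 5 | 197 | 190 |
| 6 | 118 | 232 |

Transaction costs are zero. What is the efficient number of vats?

5

Bargaining reaches the level where marginal profit last exceeds marginal odour cost.
That holds through level 5 (197 ≥ 190) but not at 6 (118 < 232).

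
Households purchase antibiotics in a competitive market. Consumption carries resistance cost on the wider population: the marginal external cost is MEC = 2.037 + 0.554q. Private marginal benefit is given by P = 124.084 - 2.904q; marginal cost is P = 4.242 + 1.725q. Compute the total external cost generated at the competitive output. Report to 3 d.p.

238.399

Market equilibrium (private): 4.242 + 1.725q = 124.084 - 2.904q → q_m = 25.8894.
Total external cost = ∫₀^{q_m} (2.037 + 0.554q) dq = 2.037×25.8894 + ½×0.554×25.8894² = 238.3990.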